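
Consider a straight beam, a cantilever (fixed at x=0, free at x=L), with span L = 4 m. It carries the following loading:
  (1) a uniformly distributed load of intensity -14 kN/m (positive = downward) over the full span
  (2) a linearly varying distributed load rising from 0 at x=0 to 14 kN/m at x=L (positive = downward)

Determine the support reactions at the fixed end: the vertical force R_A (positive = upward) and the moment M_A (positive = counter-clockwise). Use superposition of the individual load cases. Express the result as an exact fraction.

R_A = -28 kN, M_A = -112/3 kN·m

Load 1 — uniform load w=-14 kN/m over full span:
  R_A = wL = (-14)·4 = -56 kN
  M_A = wL²/2 = (-14)·4²/2 = -112 kN·m
Load 2 — triangular load w₀=14 kN/m (0→w₀ over full span):
  R_A = w₀L/2 = 14·4/2 = 28 kN
  M_A = w₀L²/3 = 14·4²/3 = 224/3 kN·m
Superposition: R_A = -28 kN, M_A = -112/3 kN·m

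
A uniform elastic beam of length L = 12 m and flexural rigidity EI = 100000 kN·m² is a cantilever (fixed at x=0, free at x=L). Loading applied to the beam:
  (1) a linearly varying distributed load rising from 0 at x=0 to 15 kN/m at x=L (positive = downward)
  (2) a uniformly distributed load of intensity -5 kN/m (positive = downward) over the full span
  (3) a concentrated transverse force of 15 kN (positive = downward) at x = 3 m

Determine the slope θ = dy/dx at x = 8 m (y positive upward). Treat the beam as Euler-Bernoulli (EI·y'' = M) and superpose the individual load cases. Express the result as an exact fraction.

θ(8) = -2129/120000 rad

Load 1 — triangular load w₀=15 kN/m (0→w₀ over full span):
  θ_1 = (w₀Lx²/4-w₀L²x/3-w₀x⁴/(24L))/EI = (15·12·8²/4-15·12²·8/3-15·8⁴/(24·12))/100000 = -58/1875 rad
Load 2 — uniform load w=-5 kN/m over full span:
  θ_2 = -wx(x²-3Lx+3L²)/(6EI) = -(-5)·8·(8²-3·12·8+3·12²)/(6·100000) = 26/1875 rad
Load 3 — point force P=15 kN at a=3 m (b=L-a=9):
  θ_3 = -Pa²/(2EI)  [x>a] = -15·3²/(2·100000) = -27/40000 rad
Superposition: θ = Σ θ_i = -2129/120000 rad ≈ -0.017742 rad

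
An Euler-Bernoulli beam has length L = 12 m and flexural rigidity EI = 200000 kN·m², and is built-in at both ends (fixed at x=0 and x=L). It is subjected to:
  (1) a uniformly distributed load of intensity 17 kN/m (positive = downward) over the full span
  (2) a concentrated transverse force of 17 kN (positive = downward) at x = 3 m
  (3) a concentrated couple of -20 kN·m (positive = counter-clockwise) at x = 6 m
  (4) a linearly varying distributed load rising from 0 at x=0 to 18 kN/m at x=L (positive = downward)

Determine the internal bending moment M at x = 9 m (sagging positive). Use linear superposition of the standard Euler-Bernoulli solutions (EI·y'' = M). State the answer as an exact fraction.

M(9) = 7897/160 kN·m

Load 1 — uniform load w=17 kN/m over full span:
  M_1 = wLx/2 - wL²/12 - wx²/2 = 17·12·9/2 - 17·12²/12 - 17·9²/2 = 51/2 kN·m
Load 2 — point force P=17 kN at a=3 m (b=L-a=9):
  M_2 = Pa²(a+3b)(L-x)/L³ - Pa²b/L²  [x>a] = 17·3²·(3+3·9)·(12-9)/12³ - 17·3²·9/12² = -51/32 kN·m
Load 3 — applied couple M₀=-20 kN·m at a=6 m (b=L-a=6):
  M_3 = R_Ax - M_A - M₀  [x>a] with R_A=-5/2, M_A=-5 = (-5/2)·9 - (-5) - (-20) = 5/2 kN·m
Load 4 — triangular load w₀=18 kN/m (0→w₀ over full span):
  M_4 = 3w₀Lx/20 - w₀L²/30 - w₀x³/(6L) = 3·18·12·9/20 - 18·12²/30 - 18·9³/(6·12) = 459/20 kN·m
Superposition: M = Σ M_i = 7897/160 kN·m ≈ 49.356250 kN·m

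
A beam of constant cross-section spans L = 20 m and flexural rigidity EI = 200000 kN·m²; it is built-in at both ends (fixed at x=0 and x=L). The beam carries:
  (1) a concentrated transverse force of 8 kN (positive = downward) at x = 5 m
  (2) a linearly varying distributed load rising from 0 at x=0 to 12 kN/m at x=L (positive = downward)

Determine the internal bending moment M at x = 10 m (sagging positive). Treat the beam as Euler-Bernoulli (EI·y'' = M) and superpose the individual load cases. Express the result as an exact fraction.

M(10) = 105 kN·m

Load 1 — point force P=8 kN at a=5 m (b=L-a=15):
  M_1 = Pa²(a+3b)(L-x)/L³ - Pa²b/L²  [x>a] = 8·5²·(5+3·15)·(20-10)/20³ - 8·5²·15/20² = 5 kN·m
Load 2 — triangular load w₀=12 kN/m (0→w₀ over full span):
  M_2 = 3w₀Lx/20 - w₀L²/30 - w₀x³/(6L) = 3·12·20·10/20 - 12·20²/30 - 12·10³/(6·20) = 100 kN·m
Superposition: M = Σ M_i = 105 kN·m ≈ 105.000000 kN·m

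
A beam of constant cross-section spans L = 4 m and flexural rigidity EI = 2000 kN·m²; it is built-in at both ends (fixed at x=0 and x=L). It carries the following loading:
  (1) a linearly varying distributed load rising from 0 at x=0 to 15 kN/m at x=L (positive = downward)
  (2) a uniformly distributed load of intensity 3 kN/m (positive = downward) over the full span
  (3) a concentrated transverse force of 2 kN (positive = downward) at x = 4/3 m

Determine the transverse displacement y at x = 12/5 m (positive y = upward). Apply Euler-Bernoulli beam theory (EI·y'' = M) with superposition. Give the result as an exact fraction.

y(12/5) = -111376/31640625 m

Load 1 — triangular load w₀=15 kN/m (0→w₀ over full span):
  y_1 = -w₀x²(L-x)²(x+2L)/(120LEI) = -15·(12/5)²·(4-(12/5))²·((12/5)+2·4)/(120·4·2000) = -936/390625 m
Load 2 — uniform load w=3 kN/m over full span:
  y_2 = -wx²(L-x)²/(24EI) = -3·(12/5)²·(4-(12/5))²/(24·2000) = -72/78125 m
Load 3 — point force P=2 kN at a=4/3 m (b=L-a=8/3):
  y_3 = -Pa²(L-x)²(3bL-(3b+a)(L-x))/(6L³EI)  [x>a] = -2·(4/3)²·(4-(12/5))²·(3·(8/3)·4-(3·(8/3)+(4/3))·(4-(12/5)))/(6·4³·2000) = -256/1265625 m
Superposition: y = Σ y_i = -111376/31640625 m ≈ -0.003520 m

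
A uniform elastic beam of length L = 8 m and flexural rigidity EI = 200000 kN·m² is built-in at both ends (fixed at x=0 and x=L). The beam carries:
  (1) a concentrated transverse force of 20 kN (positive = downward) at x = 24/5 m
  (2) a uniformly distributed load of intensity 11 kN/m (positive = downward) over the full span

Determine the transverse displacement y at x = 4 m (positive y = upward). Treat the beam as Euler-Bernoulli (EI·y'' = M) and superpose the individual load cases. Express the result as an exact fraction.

Load 1 — point force P=20 kN at a=24/5 m (b=L-a=16/5):
  y_1 = -Pb²x²(3aL-(3a+b)x)/(6L³EI)  [x≤a] = -20·(16/5)²·4²·(3·(24/5)·8-(3·(24/5)+(16/5))·4)/(6·8³·200000) = -56/234375 m
Load 2 — uniform load w=11 kN/m over full span:
  y_2 = -wx²(L-x)²/(24EI) = -11·4²·(8-4)²/(24·200000) = -11/18750 m
Superposition: y = Σ y_i = -129/156250 m ≈ -0.000826 m

y(4) = -129/156250 m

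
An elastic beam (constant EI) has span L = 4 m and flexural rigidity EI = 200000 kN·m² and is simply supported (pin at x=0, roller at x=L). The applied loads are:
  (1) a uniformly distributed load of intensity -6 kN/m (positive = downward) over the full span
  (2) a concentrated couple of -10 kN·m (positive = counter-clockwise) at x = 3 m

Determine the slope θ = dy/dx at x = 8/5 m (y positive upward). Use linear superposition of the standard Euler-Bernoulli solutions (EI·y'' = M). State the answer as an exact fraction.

Load 1 — uniform load w=-6 kN/m over full span:
  θ_1 = -w(L³-6Lx²+4x³)/(24EI) = -(-6)·(4³-6·4·(8/5)²+4·(8/5)³)/(24·200000) = 37/1562500 rad
Load 2 — applied couple M₀=-10 kN·m at a=3 m (b=L-a=1):
  θ_2 = (M₀x²/(2L)+C₁)/EI  [x≤a] with C₁=M₀(3b²-L²)/(6L)=65/12 = ((-10)·(8/5)²/(2·4)+(65/12))/200000 = 133/12000000 rad
Superposition: θ = Σ θ_i = 10429/300000000 rad ≈ 0.000035 rad

θ(8/5) = 10429/300000000 rad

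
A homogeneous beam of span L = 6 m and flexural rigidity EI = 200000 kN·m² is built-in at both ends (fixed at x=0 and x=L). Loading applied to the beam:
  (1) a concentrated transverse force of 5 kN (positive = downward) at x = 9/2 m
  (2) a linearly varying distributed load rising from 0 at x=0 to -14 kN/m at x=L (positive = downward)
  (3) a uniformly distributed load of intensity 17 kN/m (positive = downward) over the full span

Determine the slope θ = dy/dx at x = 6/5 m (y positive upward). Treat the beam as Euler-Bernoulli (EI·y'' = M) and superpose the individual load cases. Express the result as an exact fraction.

θ(6/5) = -96057/1000000000 rad

Load 1 — point force P=5 kN at a=9/2 m (b=L-a=3/2):
  θ_1 = -Pb²x(2aL-(3a+b)x)/(2L³EI)  [x≤a] = -5·(3/2)²·(6/5)·(2·(9/2)·6-(3·(9/2)+(3/2))·(6/5))/(2·6³·200000) = -9/1600000 rad
Load 2 — triangular load w₀=-14 kN/m (0→w₀ over full span):
  θ_2 = -w₀(2x(L-x)(L-2x)(x+2L)+x²(L-x)²)/(120LEI) = -(-14)·(2·(6/5)·(6-(6/5))·(6-2·(6/5))·((6/5)+2·6)+(6/5)²·(6-(6/5))²)/(120·6·200000) = 441/7812500 rad
Load 3 — uniform load w=17 kN/m over full span:
  θ_3 = -wx(L-x)(L-2x)/(12EI) = -17·(6/5)·(6-(6/5))·(6-2·(6/5))/(12·200000) = -459/3125000 rad
Superposition: θ = Σ θ_i = -96057/1000000000 rad ≈ -0.000096 rad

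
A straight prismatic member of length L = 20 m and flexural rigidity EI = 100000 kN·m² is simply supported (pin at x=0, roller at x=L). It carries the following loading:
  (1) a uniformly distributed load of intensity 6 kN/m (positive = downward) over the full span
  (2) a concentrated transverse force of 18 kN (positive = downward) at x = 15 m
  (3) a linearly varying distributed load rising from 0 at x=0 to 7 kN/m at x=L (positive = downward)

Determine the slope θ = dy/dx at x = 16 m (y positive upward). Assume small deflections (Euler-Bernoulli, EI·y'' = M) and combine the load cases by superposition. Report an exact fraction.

θ(16) = 506123/18000000 rad

Load 1 — uniform load w=6 kN/m over full span:
  θ_1 = -w(L³-6Lx²+4x³)/(24EI) = -6·(20³-6·20·16²+4·16³)/(24·100000) = 99/6250 rad
Load 2 — point force P=18 kN at a=15 m (b=L-a=5):
  θ_2 = -Pa(2L²-6Lx+3x²+a²)/(6LEI)  [x>a] = -18·15·(2·20²-6·20·16+3·16²+15²)/(6·20·100000) = 1143/400000 rad
Load 3 — triangular load w₀=7 kN/m (0→w₀ over full span):
  θ_3 = -w₀(7L⁴-30L²x²+15x⁴)/(360LEI) = -7·(7·20⁴-30·20²·16²+15·16⁴)/(360·20·100000) = 5299/562500 rad
Superposition: θ = Σ θ_i = 506123/18000000 rad ≈ 0.028118 rad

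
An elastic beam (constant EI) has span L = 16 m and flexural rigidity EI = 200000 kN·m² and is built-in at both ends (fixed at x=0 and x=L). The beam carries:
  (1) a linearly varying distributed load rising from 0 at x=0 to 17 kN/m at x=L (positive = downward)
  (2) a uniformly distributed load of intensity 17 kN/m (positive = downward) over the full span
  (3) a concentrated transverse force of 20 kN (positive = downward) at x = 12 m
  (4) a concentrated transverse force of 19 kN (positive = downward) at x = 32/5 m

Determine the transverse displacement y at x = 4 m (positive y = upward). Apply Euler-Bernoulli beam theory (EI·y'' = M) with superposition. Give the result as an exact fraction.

y(4) = -50099/3750000 m

Load 1 — triangular load w₀=17 kN/m (0→w₀ over full span):
  y_1 = -w₀x²(L-x)²(x+2L)/(120LEI) = -17·4²·(16-4)²·(4+2·16)/(120·16·200000) = -459/125000 m
Load 2 — uniform load w=17 kN/m over full span:
  y_2 = -wx²(L-x)²/(24EI) = -17·4²·(16-4)²/(24·200000) = -51/6250 m
Load 3 — point force P=20 kN at a=12 m (b=L-a=4):
  y_3 = -Pb²x²(3aL-(3a+b)x)/(6L³EI)  [x≤a] = -20·4²·4²·(3·12·16-(3·12+4)·4)/(6·16³·200000) = -13/30000 m
Load 4 — point force P=19 kN at a=32/5 m (b=L-a=48/5):
  y_4 = -Pb²x²(3aL-(3a+b)x)/(6L³EI)  [x≤a] = -19·(48/5)²·4²·(3·(32/5)·16-(3·(32/5)+(48/5))·4)/(6·16³·200000) = -171/156250 m
Superposition: y = Σ y_i = -50099/3750000 m ≈ -0.013360 m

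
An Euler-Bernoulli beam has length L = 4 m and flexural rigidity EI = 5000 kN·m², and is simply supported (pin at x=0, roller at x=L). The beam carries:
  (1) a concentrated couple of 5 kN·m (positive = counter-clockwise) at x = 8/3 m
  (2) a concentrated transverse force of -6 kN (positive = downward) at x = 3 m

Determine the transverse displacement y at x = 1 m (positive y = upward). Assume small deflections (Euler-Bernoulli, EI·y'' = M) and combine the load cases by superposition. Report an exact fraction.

Load 1 — applied couple M₀=5 kN·m at a=8/3 m (b=L-a=4/3):
  y_1 = (M₀x³/(6L)+C₁x)/EI  [x≤a] with C₁=M₀(3b²-L²)/(6L)=-20/9 = (5·1³/(6·4)+(-20/9)·1)/5000 = -29/72000 m
Load 2 — point force P=-6 kN at a=3 m (b=L-a=1):
  y_2 = -Pbx(L²-b²-x²)/(6LEI)  [x≤a] = -(-6)·1·1·(4²-1²-1²)/(6·4·5000) = 7/10000 m
Superposition: y = Σ y_i = 107/360000 m ≈ 0.000297 m

y(1) = 107/360000 m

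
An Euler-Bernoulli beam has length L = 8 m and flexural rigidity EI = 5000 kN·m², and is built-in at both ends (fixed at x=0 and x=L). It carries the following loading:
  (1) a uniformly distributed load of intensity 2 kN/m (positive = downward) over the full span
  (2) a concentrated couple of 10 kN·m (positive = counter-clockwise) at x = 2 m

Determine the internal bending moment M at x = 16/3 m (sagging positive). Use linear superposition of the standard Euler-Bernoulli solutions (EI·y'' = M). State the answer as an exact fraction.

M(16/3) = 211/72 kN·m

Load 1 — uniform load w=2 kN/m over full span:
  M_1 = wLx/2 - wL²/12 - wx²/2 = 2·8·(16/3)/2 - 2·8²/12 - 2·(16/3)²/2 = 32/9 kN·m
Load 2 — applied couple M₀=10 kN·m at a=2 m (b=L-a=6):
  M_2 = R_Ax - M_A - M₀  [x>a] with R_A=45/32, M_A=-15/8 = (45/32)·(16/3) - (-15/8) - 10 = -5/8 kN·m
Superposition: M = Σ M_i = 211/72 kN·m ≈ 2.930556 kN·m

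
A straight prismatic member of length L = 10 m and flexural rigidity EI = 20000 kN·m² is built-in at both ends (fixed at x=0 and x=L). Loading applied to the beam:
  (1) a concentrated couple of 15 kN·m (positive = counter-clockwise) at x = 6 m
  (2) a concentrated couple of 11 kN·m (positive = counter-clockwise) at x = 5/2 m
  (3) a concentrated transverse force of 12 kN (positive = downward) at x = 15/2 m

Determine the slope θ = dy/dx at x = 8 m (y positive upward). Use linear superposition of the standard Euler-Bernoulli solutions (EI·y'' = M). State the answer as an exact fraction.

θ(8) = 491/1000000 rad

Load 1 — applied couple M₀=15 kN·m at a=6 m (b=L-a=4):
  θ_1 = (R_Ax²/2 - M_Ax - M₀(x-a))/EI  [x>a] with R_A=54/25, M_A=24/5 = ((54/25)·8²/2 - (24/5)·8 - 15·(8-6))/20000 = 9/250000 rad
Load 2 — applied couple M₀=11 kN·m at a=5/2 m (b=L-a=15/2):
  θ_2 = (R_Ax²/2 - M_Ax - M₀(x-a))/EI  [x>a] with R_A=99/80, M_A=-33/16 = ((99/80)·8²/2 - (-33/16)·8 - 11·(8-(5/2)))/20000 = -11/50000 rad
Load 3 — point force P=12 kN at a=15/2 m (b=L-a=5/2):
  θ_3 = Pa²(L-x)(2bL-(3b+a)(L-x))/(2L³EI)  [x>a] = 12·(15/2)²·(10-8)·(2·(5/2)·10-(3·(5/2)+(15/2))·(10-8))/(2·10³·20000) = 27/40000 rad
Superposition: θ = Σ θ_i = 491/1000000 rad ≈ 0.000491 rad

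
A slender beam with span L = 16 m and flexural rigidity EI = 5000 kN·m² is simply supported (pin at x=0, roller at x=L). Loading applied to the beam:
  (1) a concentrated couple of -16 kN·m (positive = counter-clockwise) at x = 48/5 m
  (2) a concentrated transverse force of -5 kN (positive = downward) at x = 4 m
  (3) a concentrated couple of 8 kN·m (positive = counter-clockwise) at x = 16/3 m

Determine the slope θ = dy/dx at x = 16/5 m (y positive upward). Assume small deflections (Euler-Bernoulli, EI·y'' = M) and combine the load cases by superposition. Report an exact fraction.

θ(16/5) = 8723/562500 rad

Load 1 — applied couple M₀=-16 kN·m at a=48/5 m (b=L-a=32/5):
  θ_1 = (M₀x²/(2L)+C₁)/EI  [x≤a] with C₁=M₀(3b²-L²)/(6L)=1664/75 = ((-16)·(16/5)²/(2·16)+(1664/75))/5000 = 32/9375 rad
Load 2 — point force P=-5 kN at a=4 m (b=L-a=12):
  θ_2 = -Pb(L²-b²-3x²)/(6LEI)  [x≤a] = -(-5)·12·(16²-12²-3·(16/5)²)/(6·16·5000) = 127/12500 rad
Load 3 — applied couple M₀=8 kN·m at a=16/3 m (b=L-a=32/3):
  θ_3 = (M₀x²/(2L)+C₁)/EI  [x≤a] with C₁=M₀(3b²-L²)/(6L)=64/9 = (8·(16/5)²/(2·16)+(64/9))/5000 = 272/140625 rad
Superposition: θ = Σ θ_i = 8723/562500 rad ≈ 0.015508 rad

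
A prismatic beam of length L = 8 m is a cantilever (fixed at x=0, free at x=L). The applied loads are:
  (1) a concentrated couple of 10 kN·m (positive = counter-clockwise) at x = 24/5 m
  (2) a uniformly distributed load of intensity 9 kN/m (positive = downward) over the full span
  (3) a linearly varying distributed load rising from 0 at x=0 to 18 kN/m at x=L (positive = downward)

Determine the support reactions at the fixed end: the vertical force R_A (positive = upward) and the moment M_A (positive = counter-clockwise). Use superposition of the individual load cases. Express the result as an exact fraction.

R_A = 144 kN, M_A = 662 kN·m

Load 1 — applied couple M₀=10 kN·m at a=24/5 m (b=L-a=16/5):
  R_A = 0 kN
  M_A = -M₀ = -10 kN·m
Load 2 — uniform load w=9 kN/m over full span:
  R_A = wL = 9·8 = 72 kN
  M_A = wL²/2 = 9·8²/2 = 288 kN·m
Load 3 — triangular load w₀=18 kN/m (0→w₀ over full span):
  R_A = w₀L/2 = 18·8/2 = 72 kN
  M_A = w₀L²/3 = 18·8²/3 = 384 kN·m
Superposition: R_A = 144 kN, M_A = 662 kN·m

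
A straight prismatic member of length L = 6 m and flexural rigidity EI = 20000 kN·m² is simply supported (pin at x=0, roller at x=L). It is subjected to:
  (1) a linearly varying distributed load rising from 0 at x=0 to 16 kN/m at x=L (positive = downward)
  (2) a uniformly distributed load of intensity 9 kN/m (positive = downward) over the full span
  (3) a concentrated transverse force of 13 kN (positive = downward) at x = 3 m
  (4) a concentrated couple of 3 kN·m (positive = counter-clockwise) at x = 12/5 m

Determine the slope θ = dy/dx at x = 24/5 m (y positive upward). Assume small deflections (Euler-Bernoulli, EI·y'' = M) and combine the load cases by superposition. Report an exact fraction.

Load 1 — triangular load w₀=16 kN/m (0→w₀ over full span):
  θ_1 = -w₀(7L⁴-30L²x²+15x⁴)/(360LEI) = -16·(7·6⁴-30·6²·(24/5)²+15·(24/5)⁴)/(360·6·20000) = 2271/781250 rad
Load 2 — uniform load w=9 kN/m over full span:
  θ_2 = -w(L³-6Lx²+4x³)/(24EI) = -9·(6³-6·6·(24/5)²+4·(24/5)³)/(24·20000) = 8019/2500000 rad
Load 3 — point force P=13 kN at a=3 m (b=L-a=3):
  θ_3 = -Pa(2L²-6Lx+3x²+a²)/(6LEI)  [x>a] = -13·3·(2·6²-6·6·(24/5)+3·(24/5)²+3²)/(6·6·20000) = 2457/2000000 rad
Load 4 — applied couple M₀=3 kN·m at a=12/5 m (b=L-a=18/5):
  θ_4 = (M₀x²/(2L)-M₀(x-a)+C₁)/EI  [x>a] with C₁=M₀(3b²-L²)/(6L)=6/25 = (3·(24/5)²/(2·6)-3·((24/5)-(12/5))+(6/25))/20000 = -3/50000 rad
Superposition: θ = Σ θ_i = 364149/50000000 rad ≈ 0.007283 rad

θ(24/5) = 364149/50000000 rad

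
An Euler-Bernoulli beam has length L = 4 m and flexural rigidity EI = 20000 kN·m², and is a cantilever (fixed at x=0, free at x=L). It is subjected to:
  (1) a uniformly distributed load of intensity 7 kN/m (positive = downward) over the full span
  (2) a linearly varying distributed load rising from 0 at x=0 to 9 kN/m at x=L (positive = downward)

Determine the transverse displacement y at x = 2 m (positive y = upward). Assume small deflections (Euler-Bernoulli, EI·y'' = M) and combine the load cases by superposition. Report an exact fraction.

Load 1 — uniform load w=7 kN/m over full span:
  y_1 = -wx²(x²-4Lx+6L²)/(24EI) = -7·2²·(2²-4·4·2+6·4²)/(24·20000) = -119/30000 m
Load 2 — triangular load w₀=9 kN/m (0→w₀ over full span):
  y_2 = (w₀Lx³/12-w₀L²x²/6-w₀x⁵/(120L))/EI = (9·4·2³/12-9·4²·2²/6-9·2⁵/(120·4))/20000 = -363/100000 m
Superposition: y = Σ y_i = -2279/300000 m ≈ -0.007597 m

y(2) = -2279/300000 m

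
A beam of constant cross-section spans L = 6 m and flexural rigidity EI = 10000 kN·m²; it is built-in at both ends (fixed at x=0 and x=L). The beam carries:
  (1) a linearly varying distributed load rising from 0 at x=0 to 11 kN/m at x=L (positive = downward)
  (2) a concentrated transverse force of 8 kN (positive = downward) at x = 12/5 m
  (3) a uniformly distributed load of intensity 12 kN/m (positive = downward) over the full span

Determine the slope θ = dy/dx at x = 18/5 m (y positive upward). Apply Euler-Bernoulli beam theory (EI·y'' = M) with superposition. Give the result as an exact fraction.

Load 1 — triangular load w₀=11 kN/m (0→w₀ over full span):
  θ_1 = -w₀(2x(L-x)(L-2x)(x+2L)+x²(L-x)²)/(120LEI) = -11·(2·(18/5)·(6-(18/5))·(6-2·(18/5))·((18/5)+2·6)+(18/5)²·(6-(18/5))²)/(120·6·10000) = 297/781250 rad
Load 2 — point force P=8 kN at a=12/5 m (b=L-a=18/5):
  θ_2 = Pa²(L-x)(2bL-(3b+a)(L-x))/(2L³EI)  [x>a] = 8·(12/5)²·(6-(18/5))·(2·(18/5)·6-(3·(18/5)+(12/5))·(6-(18/5)))/(2·6³·10000) = 576/1953125 rad
Load 3 — uniform load w=12 kN/m over full span:
  θ_3 = -wx(L-x)(L-2x)/(12EI) = -12·(18/5)·(6-(18/5))·(6-2·(18/5))/(12·10000) = 81/78125 rad
Superposition: θ = Σ θ_i = 6687/3906250 rad ≈ 0.001712 rad

θ(18/5) = 6687/3906250 rad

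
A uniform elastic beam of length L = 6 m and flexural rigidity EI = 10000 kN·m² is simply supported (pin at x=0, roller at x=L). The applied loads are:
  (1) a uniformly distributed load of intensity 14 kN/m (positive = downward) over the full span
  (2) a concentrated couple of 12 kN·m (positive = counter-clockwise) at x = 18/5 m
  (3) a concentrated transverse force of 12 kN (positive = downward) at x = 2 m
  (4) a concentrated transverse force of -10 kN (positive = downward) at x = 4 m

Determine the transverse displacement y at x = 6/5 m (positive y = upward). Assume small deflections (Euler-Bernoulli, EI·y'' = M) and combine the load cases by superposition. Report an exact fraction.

y(6/5) = -36691/2343750 m

Load 1 — uniform load w=14 kN/m over full span:
  y_1 = -wx(L³-2Lx²+x³)/(24EI) = -14·(6/5)·(6³-2·6·(6/5)²+(6/5)³)/(24·10000) = -5481/390625 m
Load 2 — applied couple M₀=12 kN·m at a=18/5 m (b=L-a=12/5):
  y_2 = (M₀x³/(6L)+C₁x)/EI  [x≤a] with C₁=M₀(3b²-L²)/(6L)=-156/25 = (12·(6/5)³/(6·6)+(-156/25)·(6/5))/10000 = -54/78125 m
Load 3 — point force P=12 kN at a=2 m (b=L-a=4):
  y_3 = -Pbx(L²-b²-x²)/(6LEI)  [x≤a] = -12·4·(6/5)·(6²-4²-(6/5)²)/(6·6·10000) = -232/78125 m
Load 4 — point force P=-10 kN at a=4 m (b=L-a=2):
  y_4 = -Pbx(L²-b²-x²)/(6LEI)  [x≤a] = -(-10)·2·(6/5)·(6²-2²-(6/5)²)/(6·6·10000) = 191/93750 m
Superposition: y = Σ y_i = -36691/2343750 m ≈ -0.015655 m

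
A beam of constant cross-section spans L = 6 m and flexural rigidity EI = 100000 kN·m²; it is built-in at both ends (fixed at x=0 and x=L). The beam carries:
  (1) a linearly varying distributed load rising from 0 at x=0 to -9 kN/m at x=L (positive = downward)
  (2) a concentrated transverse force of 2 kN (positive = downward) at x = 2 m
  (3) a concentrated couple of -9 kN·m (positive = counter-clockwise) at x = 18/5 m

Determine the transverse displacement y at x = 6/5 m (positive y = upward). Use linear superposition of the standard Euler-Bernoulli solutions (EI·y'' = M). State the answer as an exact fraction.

Load 1 — triangular load w₀=-9 kN/m (0→w₀ over full span):
  y_1 = -w₀x²(L-x)²(x+2L)/(120LEI) = -(-9)·(6/5)²·(6-(6/5))²·((6/5)+2·6)/(120·6·100000) = 2673/48828125 m
Load 2 — point force P=2 kN at a=2 m (b=L-a=4):
  y_2 = -Pb²x²(3aL-(3a+b)x)/(6L³EI)  [x≤a] = -2·4²·(6/5)²·(3·2·6-(3·2+4)·(6/5))/(6·6³·100000) = -2/234375 m
Load 3 — applied couple M₀=-9 kN·m at a=18/5 m (b=L-a=12/5):
  y_3 = (R_Ax³/6 - M_Ax²/2)/EI  [x≤a] with R_A=-54/25, M_A=-72/25 = ((-54/25)·(6/5)³/6 - (-72/25)·(6/5)²/2)/100000 = 567/39062500 m
Superposition: y = Σ y_i = 35581/585937500 m ≈ 0.000061 m

y(6/5) = 35581/585937500 m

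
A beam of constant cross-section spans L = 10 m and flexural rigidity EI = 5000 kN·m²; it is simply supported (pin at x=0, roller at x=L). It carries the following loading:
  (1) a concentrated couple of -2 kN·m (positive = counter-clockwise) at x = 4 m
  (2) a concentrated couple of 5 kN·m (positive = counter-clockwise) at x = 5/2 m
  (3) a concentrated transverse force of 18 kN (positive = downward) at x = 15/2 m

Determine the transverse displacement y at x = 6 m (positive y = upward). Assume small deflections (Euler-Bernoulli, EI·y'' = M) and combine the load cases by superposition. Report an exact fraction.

Load 1 — applied couple M₀=-2 kN·m at a=4 m (b=L-a=6):
  y_1 = (M₀x³/(6L)-M₀(x-a)²/2+C₁x)/EI  [x>a] with C₁=M₀(3b²-L²)/(6L)=-4/15 = ((-2)·6³/(6·10)-(-2)·(6-4)²/2+(-4/15)·6)/5000 = -3/3125 m
Load 2 — applied couple M₀=5 kN·m at a=5/2 m (b=L-a=15/2):
  y_2 = (M₀x³/(6L)-M₀(x-a)²/2+C₁x)/EI  [x>a] with C₁=M₀(3b²-L²)/(6L)=275/48 = (5·6³/(6·10)-5·(6-(5/2))²/2+(275/48)·6)/5000 = 87/20000 m
Load 3 — point force P=18 kN at a=15/2 m (b=L-a=5/2):
  y_3 = -Pbx(L²-b²-x²)/(6LEI)  [x≤a] = -18·(5/2)·6·(10²-(5/2)²-6²)/(6·10·5000) = -2079/40000 m
Superposition: y = Σ y_i = -9717/200000 m ≈ -0.048585 m

y(6) = -9717/200000 m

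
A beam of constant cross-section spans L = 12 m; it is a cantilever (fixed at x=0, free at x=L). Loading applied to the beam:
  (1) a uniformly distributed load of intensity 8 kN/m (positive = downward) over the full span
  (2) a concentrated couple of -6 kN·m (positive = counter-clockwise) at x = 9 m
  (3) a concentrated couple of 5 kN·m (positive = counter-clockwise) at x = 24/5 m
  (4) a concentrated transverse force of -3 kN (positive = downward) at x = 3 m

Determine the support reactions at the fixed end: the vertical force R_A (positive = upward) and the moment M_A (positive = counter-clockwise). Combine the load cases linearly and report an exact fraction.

Load 1 — uniform load w=8 kN/m over full span:
  R_A = wL = 8·12 = 96 kN
  M_A = wL²/2 = 8·12²/2 = 576 kN·m
Load 2 — applied couple M₀=-6 kN·m at a=9 m (b=L-a=3):
  R_A = 0 kN
  M_A = -M₀ = -(-6) = 6 kN·m
Load 3 — applied couple M₀=5 kN·m at a=24/5 m (b=L-a=36/5):
  R_A = 0 kN
  M_A = -M₀ = -5 kN·m
Load 4 — point force P=-3 kN at a=3 m (b=L-a=9):
  R_A = P = (-3) = -3 kN
  M_A = Pa = (-3)·3 = -9 kN·m
Superposition: R_A = 93 kN, M_A = 568 kN·m

R_A = 93 kN, M_A = 568 kN·m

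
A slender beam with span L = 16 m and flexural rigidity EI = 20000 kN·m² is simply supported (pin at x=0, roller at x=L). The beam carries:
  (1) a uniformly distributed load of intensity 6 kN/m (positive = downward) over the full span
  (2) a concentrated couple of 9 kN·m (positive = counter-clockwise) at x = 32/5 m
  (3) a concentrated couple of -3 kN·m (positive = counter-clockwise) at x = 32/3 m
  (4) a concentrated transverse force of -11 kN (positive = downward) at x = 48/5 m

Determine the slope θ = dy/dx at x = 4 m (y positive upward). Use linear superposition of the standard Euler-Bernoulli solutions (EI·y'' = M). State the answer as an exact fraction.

Load 1 — uniform load w=6 kN/m over full span:
  θ_1 = -w(L³-6Lx²+4x³)/(24EI) = -6·(16³-6·16·4²+4·4³)/(24·20000) = -22/625 rad
Load 2 — applied couple M₀=9 kN·m at a=32/5 m (b=L-a=48/5):
  θ_2 = (M₀x²/(2L)+C₁)/EI  [x≤a] with C₁=M₀(3b²-L²)/(6L)=48/25 = (9·4²/(2·16)+(48/25))/20000 = 321/1000000 rad
Load 3 — applied couple M₀=-3 kN·m at a=32/3 m (b=L-a=16/3):
  θ_3 = (M₀x²/(2L)+C₁)/EI  [x≤a] with C₁=M₀(3b²-L²)/(6L)=16/3 = ((-3)·4²/(2·16)+(16/3))/20000 = 23/120000 rad
Load 4 — point force P=-11 kN at a=48/5 m (b=L-a=32/5):
  θ_4 = -Pb(L²-b²-3x²)/(6LEI)  [x≤a] = -(-11)·(32/5)·(16²-(32/5)²-3·4²)/(6·16·20000) = 957/156250 rad
Superposition: θ = Σ θ_i = -214219/7500000 rad ≈ -0.028563 rad

θ(4) = -214219/7500000 rad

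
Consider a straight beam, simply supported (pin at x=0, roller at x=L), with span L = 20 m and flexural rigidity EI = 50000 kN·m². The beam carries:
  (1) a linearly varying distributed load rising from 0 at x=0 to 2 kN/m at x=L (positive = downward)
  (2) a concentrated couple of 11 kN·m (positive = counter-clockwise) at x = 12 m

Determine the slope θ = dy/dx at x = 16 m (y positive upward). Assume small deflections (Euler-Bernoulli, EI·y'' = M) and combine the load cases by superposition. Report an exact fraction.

θ(16) = 6221/1125000 rad

Load 1 — triangular load w₀=2 kN/m (0→w₀ over full span):
  θ_1 = -w₀(7L⁴-30L²x²+15x⁴)/(360LEI) = -2·(7·20⁴-30·20²·16²+15·16⁴)/(360·20·50000) = 757/140625 rad
Load 2 — applied couple M₀=11 kN·m at a=12 m (b=L-a=8):
  θ_2 = (M₀x²/(2L)-M₀(x-a)+C₁)/EI  [x>a] with C₁=M₀(3b²-L²)/(6L)=-286/15 = (11·16²/(2·20)-11·(16-12)+(-286/15))/50000 = 11/75000 rad
Superposition: θ = Σ θ_i = 6221/1125000 rad ≈ 0.005530 rad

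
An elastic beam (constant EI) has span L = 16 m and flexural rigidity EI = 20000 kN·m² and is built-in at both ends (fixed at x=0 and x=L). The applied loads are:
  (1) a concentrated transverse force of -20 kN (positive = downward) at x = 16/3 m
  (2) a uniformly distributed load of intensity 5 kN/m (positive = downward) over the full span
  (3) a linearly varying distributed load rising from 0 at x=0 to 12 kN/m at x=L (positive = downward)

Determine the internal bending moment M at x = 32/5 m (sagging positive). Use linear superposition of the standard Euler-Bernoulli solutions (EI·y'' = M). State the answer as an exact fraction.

M(32/5) = 236288/3375 kN·m

Load 1 — point force P=-20 kN at a=16/3 m (b=L-a=32/3):
  M_1 = Pa²(a+3b)(L-x)/L³ - Pa²b/L²  [x>a] = (-20)·(16/3)²·((16/3)+3·(32/3))·(16-(32/5))/16³ - (-20)·(16/3)²·(32/3)/16² = -704/27 kN·m
Load 2 — uniform load w=5 kN/m over full span:
  M_2 = wLx/2 - wL²/12 - wx²/2 = 5·16·(32/5)/2 - 5·16²/12 - 5·(32/5)²/2 = 704/15 kN·m
Load 3 — triangular load w₀=12 kN/m (0→w₀ over full span):
  M_3 = 3w₀Lx/20 - w₀L²/30 - w₀x³/(6L) = 3·12·16·(32/5)/20 - 12·16²/30 - 12·(32/5)³/(6·16) = 6144/125 kN·m
Superposition: M = Σ M_i = 236288/3375 kN·m ≈ 70.011259 kN·m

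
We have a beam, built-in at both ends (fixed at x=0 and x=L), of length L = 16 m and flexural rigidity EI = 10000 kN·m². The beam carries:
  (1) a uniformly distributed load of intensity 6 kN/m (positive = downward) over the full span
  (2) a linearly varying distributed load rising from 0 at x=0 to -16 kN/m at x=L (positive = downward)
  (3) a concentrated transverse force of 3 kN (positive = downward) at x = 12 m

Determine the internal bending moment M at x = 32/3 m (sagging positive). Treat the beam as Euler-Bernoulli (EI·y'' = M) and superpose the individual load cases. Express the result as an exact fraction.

M(32/3) = -41113/1620 kN·m

Load 1 — uniform load w=6 kN/m over full span:
  M_1 = wLx/2 - wL²/12 - wx²/2 = 6·16·(32/3)/2 - 6·16²/12 - 6·(32/3)²/2 = 128/3 kN·m
Load 2 — triangular load w₀=-16 kN/m (0→w₀ over full span):
  M_2 = 3w₀Lx/20 - w₀L²/30 - w₀x³/(6L) = 3·(-16)·16·(32/3)/20 - (-16)·16²/30 - (-16)·(32/3)³/(6·16) = -28672/405 kN·m
Load 3 — point force P=3 kN at a=12 m (b=L-a=4):
  M_3 = Pb²(3a+b)x/L³ - Pab²/L²  [x≤a] = 3·4²·(3·12+4)·(32/3)/16³ - 3·12·4²/16² = 11/4 kN·m
Superposition: M = Σ M_i = -41113/1620 kN·m ≈ -25.378395 kN·m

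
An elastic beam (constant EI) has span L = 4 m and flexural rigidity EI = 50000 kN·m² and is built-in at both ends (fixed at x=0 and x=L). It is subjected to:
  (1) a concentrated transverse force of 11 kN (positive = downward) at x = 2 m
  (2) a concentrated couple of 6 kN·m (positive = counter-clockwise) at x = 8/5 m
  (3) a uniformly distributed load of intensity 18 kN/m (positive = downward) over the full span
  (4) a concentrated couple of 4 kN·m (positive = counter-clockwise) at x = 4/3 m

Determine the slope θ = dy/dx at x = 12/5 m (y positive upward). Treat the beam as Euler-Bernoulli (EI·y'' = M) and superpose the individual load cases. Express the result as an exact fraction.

θ(12/5) = 2641/23437500 rad

Load 1 — point force P=11 kN at a=2 m (b=L-a=2):
  θ_1 = Pa²(L-x)(2bL-(3b+a)(L-x))/(2L³EI)  [x>a] = 11·2²·(4-(12/5))·(2·2·4-(3·2+2)·(4-(12/5)))/(2·4³·50000) = 11/312500 rad
Load 2 — applied couple M₀=6 kN·m at a=8/5 m (b=L-a=12/5):
  θ_2 = (R_Ax²/2 - M_Ax - M₀(x-a))/EI  [x>a] with R_A=54/25, M_A=18/25 = ((54/25)·(12/5)²/2 - (18/25)·(12/5) - 6·((12/5)-(8/5)))/50000 = -12/1953125 rad
Load 3 — uniform load w=18 kN/m over full span:
  θ_3 = -wx(L-x)(L-2x)/(12EI) = -18·(12/5)·(4-(12/5))·(4-2·(12/5))/(12·50000) = 36/390625 rad
Load 4 — applied couple M₀=4 kN·m at a=4/3 m (b=L-a=8/3):
  θ_4 = (R_Ax²/2 - M_Ax - M₀(x-a))/EI  [x>a] with R_A=4/3, M_A=0 = ((4/3)·(12/5)²/2 - 0·(12/5) - 4·((12/5)-(4/3)))/50000 = -2/234375 rad
Superposition: θ = Σ θ_i = 2641/23437500 rad ≈ 0.000113 rad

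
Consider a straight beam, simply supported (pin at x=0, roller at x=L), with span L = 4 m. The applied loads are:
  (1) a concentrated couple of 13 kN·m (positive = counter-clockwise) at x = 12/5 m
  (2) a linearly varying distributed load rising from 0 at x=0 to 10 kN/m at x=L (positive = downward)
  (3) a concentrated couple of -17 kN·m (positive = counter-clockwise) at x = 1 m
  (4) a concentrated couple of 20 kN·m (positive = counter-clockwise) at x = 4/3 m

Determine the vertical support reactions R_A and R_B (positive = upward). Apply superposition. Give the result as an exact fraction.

R_A = 32/3 kN, R_B = 28/3 kN

Load 1 — applied couple M₀=13 kN·m at a=12/5 m (b=L-a=8/5):
  R_A = M₀/L = 13/4 kN
  R_B = -M₀/L = -13/4 kN
Load 2 — triangular load w₀=10 kN/m (0→w₀ over full span):
  R_A = w₀L/6 = 10·4/6 = 20/3 kN
  R_B = w₀L/3 = 10·4/3 = 40/3 kN
Load 3 — applied couple M₀=-17 kN·m at a=1 m (b=L-a=3):
  R_A = M₀/L = (-17)/4 = -17/4 kN
  R_B = -M₀/L = -(-17)/4 = 17/4 kN
Load 4 — applied couple M₀=20 kN·m at a=4/3 m (b=L-a=8/3):
  R_A = M₀/L = 20/4 = 5 kN
  R_B = -M₀/L = -20/4 = -5 kN
Superposition: R_A = 32/3 kN, R_B = 28/3 kN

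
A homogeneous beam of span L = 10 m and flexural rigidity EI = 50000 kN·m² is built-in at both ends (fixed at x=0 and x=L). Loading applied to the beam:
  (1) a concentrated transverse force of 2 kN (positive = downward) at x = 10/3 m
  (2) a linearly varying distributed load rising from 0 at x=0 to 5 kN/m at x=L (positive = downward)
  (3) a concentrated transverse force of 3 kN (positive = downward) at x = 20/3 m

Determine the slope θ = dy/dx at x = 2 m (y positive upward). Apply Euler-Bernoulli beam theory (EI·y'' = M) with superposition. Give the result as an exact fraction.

θ(2) = -331/675000 rad

Load 1 — point force P=2 kN at a=10/3 m (b=L-a=20/3):
  θ_1 = -Pb²x(2aL-(3a+b)x)/(2L³EI)  [x≤a] = -2·(20/3)²·2·(2·(10/3)·10-(3·(10/3)+(20/3))·2)/(2·10³·50000) = -1/16875 rad
Load 2 — triangular load w₀=5 kN/m (0→w₀ over full span):
  θ_2 = -w₀(2x(L-x)(L-2x)(x+2L)+x²(L-x)²)/(120LEI) = -5·(2·2·(10-2)·(10-2·2)·(2+2·10)+2²·(10-2)²)/(120·10·50000) = -7/18750 rad
Load 3 — point force P=3 kN at a=20/3 m (b=L-a=10/3):
  θ_3 = -Pb²x(2aL-(3a+b)x)/(2L³EI)  [x≤a] = -3·(10/3)²·2·(2·(20/3)·10-(3·(20/3)+(10/3))·2)/(2·10³·50000) = -13/225000 rad
Superposition: θ = Σ θ_i = -331/675000 rad ≈ -0.000490 rad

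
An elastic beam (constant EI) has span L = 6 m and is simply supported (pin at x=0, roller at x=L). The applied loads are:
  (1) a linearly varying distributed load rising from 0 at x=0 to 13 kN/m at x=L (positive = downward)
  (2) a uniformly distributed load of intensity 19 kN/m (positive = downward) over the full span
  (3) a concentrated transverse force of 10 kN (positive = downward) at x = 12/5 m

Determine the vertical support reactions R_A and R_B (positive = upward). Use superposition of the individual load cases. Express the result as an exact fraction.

Load 1 — triangular load w₀=13 kN/m (0→w₀ over full span):
  R_A = w₀L/6 = 13·6/6 = 13 kN
  R_B = w₀L/3 = 13·6/3 = 26 kN
Load 2 — uniform load w=19 kN/m over full span:
  R_A = wL/2 = 19·6/2 = 57 kN
  R_B = wL/2 = 19·6/2 = 57 kN
Load 3 — point force P=10 kN at a=12/5 m (b=L-a=18/5):
  R_A = Pb/L = 10·(18/5)/6 = 6 kN
  R_B = Pa/L = 10·(12/5)/6 = 4 kN
Superposition: R_A = 76 kN, R_B = 87 kN

R_A = 76 kN, R_B = 87 kN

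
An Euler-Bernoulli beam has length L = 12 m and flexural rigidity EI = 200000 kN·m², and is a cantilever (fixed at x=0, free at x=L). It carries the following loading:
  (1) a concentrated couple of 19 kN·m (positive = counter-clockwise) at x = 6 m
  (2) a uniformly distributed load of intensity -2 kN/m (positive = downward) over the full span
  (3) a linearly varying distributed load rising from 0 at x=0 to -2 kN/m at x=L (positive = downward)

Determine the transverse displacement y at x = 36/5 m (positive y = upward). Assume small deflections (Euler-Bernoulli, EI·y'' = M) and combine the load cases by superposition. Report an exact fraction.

y(36/5) = 36804177/1562500000 m

Load 1 — applied couple M₀=19 kN·m at a=6 m (b=L-a=6):
  y_1 = M₀a(2x-a)/(2EI)  [x>a] = 19·6·(2·(36/5)-6)/(2·200000) = 1197/500000 m
Load 2 — uniform load w=-2 kN/m over full span:
  y_2 = -wx²(x²-4Lx+6L²)/(24EI) = -(-2)·(36/5)²·((36/5)²-4·12·(36/5)+6·12²)/(24·200000) = 24057/1953125 m
Load 3 — triangular load w₀=-2 kN/m (0→w₀ over full span):
  y_3 = (w₀Lx³/12-w₀L²x²/6-w₀x⁵/(120L))/EI = ((-2)·12·(36/5)³/12-(-2)·12²·(36/5)²/6-(-2)·(36/5)⁵/(120·12))/200000 = 431811/48828125 m
Superposition: y = Σ y_i = 36804177/1562500000 m ≈ 0.023555 m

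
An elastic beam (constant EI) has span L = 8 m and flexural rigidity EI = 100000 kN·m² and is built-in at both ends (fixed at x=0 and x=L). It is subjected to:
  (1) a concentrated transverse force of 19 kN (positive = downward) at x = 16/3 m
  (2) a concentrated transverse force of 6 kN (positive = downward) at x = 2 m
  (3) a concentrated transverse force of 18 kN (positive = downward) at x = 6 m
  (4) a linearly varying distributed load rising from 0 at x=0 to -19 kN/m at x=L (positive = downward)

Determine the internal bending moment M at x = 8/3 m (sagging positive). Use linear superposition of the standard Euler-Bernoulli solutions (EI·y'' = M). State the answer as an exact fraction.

Load 1 — point force P=19 kN at a=16/3 m (b=L-a=8/3):
  M_1 = Pb²(3a+b)x/L³ - Pab²/L²  [x≤a] = 19·(8/3)²·(3·(16/3)+(8/3))·(8/3)/8³ - 19·(16/3)·(8/3)²/8² = 152/81 kN·m
Load 2 — point force P=6 kN at a=2 m (b=L-a=6):
  M_2 = Pa²(a+3b)(L-x)/L³ - Pa²b/L²  [x>a] = 6·2²·(2+3·6)·(8-(8/3))/8³ - 6·2²·6/8² = 11/4 kN·m
Load 3 — point force P=18 kN at a=6 m (b=L-a=2):
  M_3 = Pb²(3a+b)x/L³ - Pab²/L²  [x≤a] = 18·2²·(3·6+2)·(8/3)/8³ - 18·6·2²/8² = 3/4 kN·m
Load 4 — triangular load w₀=-19 kN/m (0→w₀ over full span):
  M_4 = 3w₀Lx/20 - w₀L²/30 - w₀x³/(6L) = 3·(-19)·8·(8/3)/20 - (-19)·8²/30 - (-19)·(8/3)³/(6·8) = -5168/405 kN·m
Superposition: M = Σ M_i = -5981/810 kN·m ≈ -7.383951 kN·m

M(8/3) = -5981/810 kN·m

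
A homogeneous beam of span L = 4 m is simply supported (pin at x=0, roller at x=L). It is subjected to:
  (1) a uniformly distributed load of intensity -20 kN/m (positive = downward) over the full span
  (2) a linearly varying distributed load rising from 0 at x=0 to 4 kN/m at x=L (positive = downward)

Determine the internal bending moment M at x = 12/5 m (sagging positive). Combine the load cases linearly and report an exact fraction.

Load 1 — uniform load w=-20 kN/m over full span:
  M_1 = wx(L-x)/2 = (-20)·(12/5)·(4-(12/5))/2 = -192/5 kN·m
Load 2 — triangular load w₀=4 kN/m (0→w₀ over full span):
  M_2 = w₀Lx/6 - w₀x³/(6L) = 4·4·(12/5)/6 - 4·(12/5)³/(6·4) = 512/125 kN·m
Superposition: M = Σ M_i = -4288/125 kN·m ≈ -34.304000 kN·m

M(12/5) = -4288/125 kN·m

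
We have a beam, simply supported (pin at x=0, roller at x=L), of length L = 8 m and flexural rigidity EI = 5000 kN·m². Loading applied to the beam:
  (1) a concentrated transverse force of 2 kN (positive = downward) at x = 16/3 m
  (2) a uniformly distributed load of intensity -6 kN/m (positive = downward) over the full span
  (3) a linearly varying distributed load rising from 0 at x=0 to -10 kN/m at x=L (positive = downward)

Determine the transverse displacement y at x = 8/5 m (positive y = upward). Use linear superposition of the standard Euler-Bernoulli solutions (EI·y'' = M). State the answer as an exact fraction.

Load 1 — point force P=2 kN at a=16/3 m (b=L-a=8/3):
  y_1 = -Pbx(L²-b²-x²)/(6LEI)  [x≤a] = -2·(8/3)·(8/5)·(8²-(8/3)²-(8/5)²)/(6·8·5000) = -12224/6328125 m
Load 2 — uniform load w=-6 kN/m over full span:
  y_2 = -wx(L³-2Lx²+x³)/(24EI) = -(-6)·(8/5)·(8³-2·8·(8/5)²+(8/5)³)/(24·5000) = 14848/390625 m
Load 3 — triangular load w₀=-10 kN/m (0→w₀ over full span):
  y_3 = -w₀x(7L⁴-10L²x²+3x⁴)/(360LEI) = -(-10)·(8/5)·(7·8⁴-10·8²·(8/5)²+3·(8/5)⁴)/(360·8·5000) = 176128/5859375 m
Superposition: y = Σ y_i = 10463296/158203125 m ≈ 0.066138 m

y(8/5) = 10463296/158203125 m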